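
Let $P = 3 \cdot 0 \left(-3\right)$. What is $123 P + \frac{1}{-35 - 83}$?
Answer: $- \frac{1}{118} \approx -0.0084746$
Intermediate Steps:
$P = 0$ ($P = 0 \left(-3\right) = 0$)
$123 P + \frac{1}{-35 - 83} = 123 \cdot 0 + \frac{1}{-35 - 83} = 0 + \frac{1}{-35 - 83} = 0 + \frac{1}{-118} = 0 - \frac{1}{118} = - \frac{1}{118}$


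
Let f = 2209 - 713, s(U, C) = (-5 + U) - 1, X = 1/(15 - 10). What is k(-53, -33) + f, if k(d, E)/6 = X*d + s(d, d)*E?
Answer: 65572/5 ≈ 13114.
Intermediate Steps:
X = ⅕ (X = 1/5 = ⅕ ≈ 0.20000)
s(U, C) = -6 + U
f = 1496
k(d, E) = 6*d/5 + 6*E*(-6 + d) (k(d, E) = 6*(d/5 + (-6 + d)*E) = 6*(d/5 + E*(-6 + d)) = 6*d/5 + 6*E*(-6 + d))
k(-53, -33) + f = ((6/5)*(-53) + 6*(-33)*(-6 - 53)) + 1496 = (-318/5 + 6*(-33)*(-59)) + 1496 = (-318/5 + 11682) + 1496 = 58092/5 + 1496 = 65572/5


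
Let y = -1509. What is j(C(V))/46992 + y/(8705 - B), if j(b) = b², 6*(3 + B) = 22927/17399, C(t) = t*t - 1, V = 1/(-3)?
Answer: -37472408141662/216257894827425 ≈ -0.17328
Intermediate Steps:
V = -⅓ ≈ -0.33333
C(t) = -1 + t² (C(t) = t² - 1 = -1 + t²)
B = -290255/104394 (B = -3 + (22927/17399)/6 = -3 + (22927*(1/17399))/6 = -3 + (⅙)*(22927/17399) = -3 + 22927/104394 = -290255/104394 ≈ -2.7804)
j(C(V))/46992 + y/(8705 - B) = (-1 + (-⅓)²)²/46992 - 1509/(8705 - 1*(-290255/104394)) = (-1 + ⅑)²*(1/46992) - 1509/(8705 + 290255/104394) = (-8/9)²*(1/46992) - 1509/909040025/104394 = (64/81)*(1/46992) - 1509*104394/909040025 = 4/237897 - 157530546/909040025 = -37472408141662/216257894827425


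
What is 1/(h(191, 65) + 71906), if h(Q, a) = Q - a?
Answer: 1/72032 ≈ 1.3883e-5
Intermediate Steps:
1/(h(191, 65) + 71906) = 1/((191 - 1*65) + 71906) = 1/((191 - 65) + 71906) = 1/(126 + 71906) = 1/72032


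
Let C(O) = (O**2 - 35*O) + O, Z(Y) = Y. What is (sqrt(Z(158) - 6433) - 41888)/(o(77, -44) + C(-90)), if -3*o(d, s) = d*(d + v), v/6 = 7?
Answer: -125664/24317 + 15*I*sqrt(251)/24317 ≈ -5.1677 + 0.0097728*I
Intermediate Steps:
v = 42 (v = 6*7 = 42)
o(d, s) = -d*(42 + d)/3 (o(d, s) = -d*(d + 42)/3 = -d*(42 + d)/3)
C(O) = O**2 - 34*O
(sqrt(Z(158) - 6433) - 41888)/(o(77, -44) + C(-90)) = (sqrt(158 - 6433) - 41888)/(-1/3*77*(42 + 77) - 90*(-34 - 90)) = (sqrt(-6275) - 41888)/(-1/3*77*119 - 90*(-124)) = (5*I*sqrt(251) - 41888)/(-9163/3 + 11160) = (-41888 + 5*I*sqrt(251))/(24317/3) = (-41888 + 5*I*sqrt(251))*(3/24317) = -125664/24317 + 15*I*sqrt(251)/24317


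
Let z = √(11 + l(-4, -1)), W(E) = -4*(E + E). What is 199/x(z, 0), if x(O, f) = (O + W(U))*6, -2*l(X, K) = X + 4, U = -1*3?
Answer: 796/565 - 199*√11/3390 ≈ 1.2142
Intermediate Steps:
U = -3
W(E) = -8*E
l(X, K) = -2 - X/2 (l(X, K) = -(X + 4)/2 = -(4 + X)/2 = -2 - X/2)
z = √11 (z = √(11 + (-2 - ½*(-4))) = √(11 + (-2 + 2)) = √(11 + 0) = √11 ≈ 3.3166)
x(O, f) = 144 + 6*O (x(O, f) = (O - 8*(-3))*6 = (O + 24)*6 = (24 + O)*6 = 144 + 6*O)
199/x(z, 0) = 199/(144 + 6*√11)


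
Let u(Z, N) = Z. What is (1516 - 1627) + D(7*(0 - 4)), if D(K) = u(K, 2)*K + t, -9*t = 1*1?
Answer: 6056/9 ≈ 672.89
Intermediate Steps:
t = -⅑ (t = -1/9 = -⅑*1 = -⅑ ≈ -0.11111)
D(K) = -⅑ + K² (D(K) = K*K - ⅑ = K² - ⅑ = -⅑ + K²)
(1516 - 1627) + D(7*(0 - 4)) = (1516 - 1627) + (-⅑ + (7*(0 - 4))²) = -111 + (-⅑ + (7*(-4))²) = -111 + (-⅑ + (-28)²) = -111 + (-⅑ + 784) = -111 + 7055/9 = 6056/9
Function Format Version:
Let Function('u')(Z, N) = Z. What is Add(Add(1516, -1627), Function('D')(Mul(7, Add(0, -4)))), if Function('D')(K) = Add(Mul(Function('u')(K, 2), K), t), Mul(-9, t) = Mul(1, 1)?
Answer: Rational(6056, 9) ≈ 672.89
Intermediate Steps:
t = Rational(-1, 9) (t = Mul(Rational(-1, 9), Mul(1, 1)) = Mul(Rational(-1, 9), 1) = Rational(-1, 9) ≈ -0.11111)
Function('D')(K) = Add(Rational(-1, 9), Pow(K, 2)) (Function('D')(K) = Add(Mul(K, K), Rational(-1, 9)) = Add(Pow(K, 2), Rational(-1, 9)) = Add(Rational(-1, 9), Pow(K, 2)))
Add(Add(1516, -1627), Function('D')(Mul(7, Add(0, -4)))) = Add(Add(1516, -1627), Add(Rational(-1, 9), Pow(Mul(7, Add(0, -4)), 2))) = Add(-111, Add(Rational(-1, 9), Pow(Mul(7, -4), 2))) = Add(-111, Add(Rational(-1, 9), Pow(-28, 2))) = Add(-111, Add(Rational(-1, 9), 784)) = Add(-111, Rational(7055, 9)) = Rational(6056, 9)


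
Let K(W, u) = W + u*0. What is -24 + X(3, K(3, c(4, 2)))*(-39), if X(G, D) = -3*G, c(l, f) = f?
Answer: 327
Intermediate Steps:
K(W, u) = W (K(W, u) = W + 0 = W)
-24 + X(3, K(3, c(4, 2)))*(-39) = -24 - 3*3*(-39) = -24 - 9*(-39) = -24 + 351 = 327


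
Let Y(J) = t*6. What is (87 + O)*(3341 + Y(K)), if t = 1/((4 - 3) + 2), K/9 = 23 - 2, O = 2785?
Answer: 9601096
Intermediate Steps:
K = 189 (K = 9*(23 - 2) = 9*21 = 189)
t = ⅓ (t = 1/(1 + 2) = 1/3 = ⅓ ≈ 0.33333)
Y(J) = 2 (Y(J) = (⅓)*6 = 2)
(87 + O)*(3341 + Y(K)) = (87 + 2785)*(3341 + 2) = 2872*3343 = 9601096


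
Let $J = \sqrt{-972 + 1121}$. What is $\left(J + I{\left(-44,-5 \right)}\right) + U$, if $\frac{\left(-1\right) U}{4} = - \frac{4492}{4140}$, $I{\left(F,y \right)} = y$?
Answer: $- \frac{683}{1035} + \sqrt{149} \approx 11.547$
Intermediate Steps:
$U = \frac{4492}{1035}$ ($U = - 4 \left(- \frac{4492}{4140}\right) = - 4 \left(\left(-4492\right) \frac{1}{4140}\right) = \left(-4\right) \left(- \frac{1123}{1035}\right) = \frac{4492}{1035} \approx 4.3401$)
$J = \sqrt{149} \approx 12.207$
$\left(J + I{\left(-44,-5 \right)}\right) + U = \left(\sqrt{149} - 5\right) + \frac{4492}{1035} = \left(-5 + \sqrt{149}\right) + \frac{4492}{1035} = - \frac{683}{1035} + \sqrt{149}$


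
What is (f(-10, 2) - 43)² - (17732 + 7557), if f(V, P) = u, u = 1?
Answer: -23525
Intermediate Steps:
f(V, P) = 1
(f(-10, 2) - 43)² - (17732 + 7557) = (1 - 43)² - (17732 + 7557) = (-42)² - 1*25289 = 1764 - 25289 = -23525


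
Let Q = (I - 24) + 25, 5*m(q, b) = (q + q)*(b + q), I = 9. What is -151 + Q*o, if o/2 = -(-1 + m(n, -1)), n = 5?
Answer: -291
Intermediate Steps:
m(q, b) = 2*q*(b + q)/5 (m(q, b) = ((q + q)*(b + q))/5 = ((2*q)*(b + q))/5 = (2*q*(b + q))/5 = 2*q*(b + q)/5)
Q = 10 (Q = (9 - 24) + 25 = -15 + 25 = 10)
o = -14 (o = 2*(-(-1 + (2/5)*5*(-1 + 5))) = 2*(-(-1 + (2/5)*5*4)) = 2*(-(-1 + 8)) = 2*(-1*7) = 2*(-7) = -14)
-151 + Q*o = -151 + 10*(-14) = -151 - 140 = -291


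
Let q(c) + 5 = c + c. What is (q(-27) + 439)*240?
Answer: 91200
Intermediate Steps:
q(c) = -5 + 2*c (q(c) = -5 + (c + c) = -5 + 2*c)
(q(-27) + 439)*240 = ((-5 + 2*(-27)) + 439)*240 = ((-5 - 54) + 439)*240 = (-59 + 439)*240 = 380*240 = 91200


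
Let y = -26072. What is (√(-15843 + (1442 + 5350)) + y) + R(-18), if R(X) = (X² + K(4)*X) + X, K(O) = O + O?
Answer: -25910 + I*√9051 ≈ -25910.0 + 95.137*I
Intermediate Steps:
K(O) = 2*O
R(X) = X² + 9*X (R(X) = (X² + (2*4)*X) + X = (X² + 8*X) + X = X² + 9*X)
(√(-15843 + (1442 + 5350)) + y) + R(-18) = (√(-15843 + (1442 + 5350)) - 26072) - 18*(9 - 18) = (√(-15843 + 6792) - 26072) - 18*(-9) = (√(-9051) - 26072) + 162 = (I*√9051 - 26072) + 162 = (-26072 + I*√9051) + 162 = -25910 + I*√9051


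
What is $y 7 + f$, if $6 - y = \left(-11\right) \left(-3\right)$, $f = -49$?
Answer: $-238$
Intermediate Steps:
$y = -27$ ($y = 6 - \left(-11\right) \left(-3\right) = 6 - 33 = -27$)
$y 7 + f = \left(-27\right) 7 - 49 = -189 - 49 = -238$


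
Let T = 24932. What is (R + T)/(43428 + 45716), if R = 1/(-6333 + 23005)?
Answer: 415666305/1486208768 ≈ 0.27968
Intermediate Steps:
R = 1/16672 ≈ 5.9981e-5
(R + T)/(43428 + 45716) = (1/16672 + 24932)/(43428 + 45716) = (415666305/16672)/89144 = (415666305/16672)*(1/89144) = 415666305/1486208768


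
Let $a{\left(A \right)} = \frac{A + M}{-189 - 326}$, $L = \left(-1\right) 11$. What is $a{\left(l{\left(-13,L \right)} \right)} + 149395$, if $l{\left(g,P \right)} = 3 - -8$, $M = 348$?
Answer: $\frac{76938066}{515} \approx 1.4939 \cdot 10^{5}$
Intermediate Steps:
$L = -11$
$l{\left(g,P \right)} = 11$ ($l{\left(g,P \right)} = 3 + 8 = 11$)
$a{\left(A \right)} = - \frac{348}{515} - \frac{A}{515}$ ($a{\left(A \right)} = \frac{A + 348}{-189 - 326} = \frac{348 + A}{-515} = \left(348 + A\right) \left(- \frac{1}{515}\right) = - \frac{348}{515} - \frac{A}{515}$)
$a{\left(l{\left(-13,L \right)} \right)} + 149395 = \left(- \frac{348}{515} - \frac{11}{515}\right) + 149395 = - \frac{359}{515} + 149395 = \frac{76938066}{515}$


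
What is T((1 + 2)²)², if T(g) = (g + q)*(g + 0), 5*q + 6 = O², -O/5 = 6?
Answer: 71419401/25 ≈ 2.8568e+6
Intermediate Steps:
O = -30 (O = -5*6 = -30)
q = 894/5 (q = -6/5 + (⅕)*(-30)² = -6/5 + (⅕)*900 = -6/5 + 180 = 894/5 ≈ 178.80)
T(g) = g*(894/5 + g) (T(g) = (g + 894/5)*(g + 0) = (894/5 + g)*g = g*(894/5 + g))
T((1 + 2)²)² = ((1 + 2)²*(894 + 5*(1 + 2)²)/5)² = ((⅕)*3²*(894 + 5*3²))² = ((⅕)*9*(894 + 5*9))² = ((⅕)*9*(894 + 45))² = ((⅕)*9*939)² = (8451/5)² = 71419401/25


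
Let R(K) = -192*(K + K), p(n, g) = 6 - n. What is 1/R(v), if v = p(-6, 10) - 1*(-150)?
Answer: -1/62208 ≈ -1.6075e-5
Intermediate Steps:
v = 162 (v = (6 - 1*(-6)) - 1*(-150) = (6 + 6) + 150 = 12 + 150 = 162)
R(K) = -384*K
1/R(v) = 1/(-384*162) = 1/(-62208) = -1/62208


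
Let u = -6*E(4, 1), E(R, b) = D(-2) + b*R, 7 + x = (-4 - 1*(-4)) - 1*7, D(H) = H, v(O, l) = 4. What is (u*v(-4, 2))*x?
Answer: 672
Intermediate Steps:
x = -14 (x = -7 + ((-4 - 1*(-4)) - 1*7) = -7 + ((-4 + 4) - 7) = -7 + (0 - 7) = -7 - 7 = -14)
E(R, b) = -2 + R*b (E(R, b) = -2 + b*R = -2 + R*b)
u = -12 (u = -6*(-2 + 4*1) = -6*(-2 + 4) = -6*2 = -12)
(u*v(-4, 2))*x = -12*4*(-14) = -48*(-14) = 672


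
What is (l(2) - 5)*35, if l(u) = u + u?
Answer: -35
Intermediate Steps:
l(u) = 2*u
(l(2) - 5)*35 = (2*2 - 5)*35 = (4 - 5)*35 = -1*35 = -35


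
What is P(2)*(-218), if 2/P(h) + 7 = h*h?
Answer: 436/3 ≈ 145.33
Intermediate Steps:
P(h) = 2/(-7 + h²) (P(h) = 2/(-7 + h*h) = 2/(-7 + h²))
P(2)*(-218) = (2/(-7 + 2²))*(-218) = (2/(-7 + 4))*(-218) = (2/(-3))*(-218) = (2*(-⅓))*(-218) = -⅔*(-218) = 436/3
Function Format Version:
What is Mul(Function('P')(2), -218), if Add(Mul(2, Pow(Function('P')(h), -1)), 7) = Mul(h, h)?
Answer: Rational(436, 3) ≈ 145.33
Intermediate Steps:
Function('P')(h) = Mul(2, Pow(Add(-7, Pow(h, 2)), -1)) (Function('P')(h) = Mul(2, Pow(Add(-7, Mul(h, h)), -1)) = Mul(2, Pow(Add(-7, Pow(h, 2)), -1)))
Mul(Function('P')(2), -218) = Mul(Mul(2, Pow(Add(-7, Pow(2, 2)), -1)), -218) = Mul(Mul(2, Pow(Add(-7, 4), -1)), -218) = Mul(Mul(2, Pow(-3, -1)), -218) = Mul(Mul(2, Rational(-1, 3)), -218) = Mul(Rational(-2, 3), -218) = Rational(436, 3)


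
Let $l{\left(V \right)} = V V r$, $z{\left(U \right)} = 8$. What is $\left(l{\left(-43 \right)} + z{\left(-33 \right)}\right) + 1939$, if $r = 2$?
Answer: $5645$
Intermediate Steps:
$l{\left(V \right)} = 2 V^{2}$ ($l{\left(V \right)} = V V 2 = V^{2} \cdot 2 = 2 V^{2}$)
$\left(l{\left(-43 \right)} + z{\left(-33 \right)}\right) + 1939 = \left(2 \left(-43\right)^{2} + 8\right) + 1939 = \left(2 \cdot 1849 + 8\right) + 1939 = \left(3698 + 8\right) + 1939 = 3706 + 1939 = 5645$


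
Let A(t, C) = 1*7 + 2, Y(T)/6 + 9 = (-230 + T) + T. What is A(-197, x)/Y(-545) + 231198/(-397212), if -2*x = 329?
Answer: -8551610/14663743 ≈ -0.58318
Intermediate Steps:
Y(T) = -1434 + 12*T (Y(T) = -54 + 6*((-230 + T) + T) = -54 + 6*(-230 + 2*T) = -54 + (-1380 + 12*T) = -1434 + 12*T)
x = -329/2 (x = -1/2*329 = -329/2 ≈ -164.50)
A(t, C) = 9 (A(t, C) = 7 + 2 = 9)
A(-197, x)/Y(-545) + 231198/(-397212) = 9/(-1434 + 12*(-545)) + 231198/(-397212) = 9/(-1434 - 6540) + 231198*(-1/397212) = 9/(-7974) - 38533/66202 = 9*(-1/7974) - 38533/66202 = -1/886 - 38533/66202 = -8551610/14663743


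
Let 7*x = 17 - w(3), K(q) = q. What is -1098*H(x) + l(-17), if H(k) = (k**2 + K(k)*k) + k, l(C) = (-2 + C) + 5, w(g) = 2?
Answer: -610076/49 ≈ -12451.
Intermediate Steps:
x = 15/7 (x = (17 - 1*2)/7 = (17 - 2)/7 = (1/7)*15 = 15/7 ≈ 2.1429)
l(C) = 3 + C
H(k) = k + 2*k**2 (H(k) = (k**2 + k*k) + k = (k**2 + k**2) + k = 2*k**2 + k = k + 2*k**2)
-1098*H(x) + l(-17) = -16470*(1 + 2*(15/7))/7 + (3 - 17) = -16470*(1 + 30/7)/7 - 14 = -16470*37/(7*7) - 14 = -1098*555/49 - 14 = -609390/49 - 14 = -610076/49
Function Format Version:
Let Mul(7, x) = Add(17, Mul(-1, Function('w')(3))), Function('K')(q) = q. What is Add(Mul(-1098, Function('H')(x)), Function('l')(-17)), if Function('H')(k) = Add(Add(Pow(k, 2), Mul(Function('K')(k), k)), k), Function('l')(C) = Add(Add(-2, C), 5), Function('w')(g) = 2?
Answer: Rational(-610076, 49) ≈ -12451.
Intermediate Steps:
x = Rational(15, 7) (x = Mul(Rational(1, 7), Add(17, Mul(-1, 2))) = Mul(Rational(1, 7), Add(17, -2)) = Mul(Rational(1, 7), 15) = Rational(15, 7) ≈ 2.1429)
Function('l')(C) = Add(3, C)
Function('H')(k) = Add(k, Mul(2, Pow(k, 2))) (Function('H')(k) = Add(Add(Pow(k, 2), Mul(k, k)), k) = Add(Add(Pow(k, 2), Pow(k, 2)), k) = Add(Mul(2, Pow(k, 2)), k) = Add(k, Mul(2, Pow(k, 2))))
Add(Mul(-1098, Function('H')(x)), Function('l')(-17)) = Add(Mul(-1098, Mul(Rational(15, 7), Add(1, Mul(2, Rational(15, 7))))), Add(3, -17)) = Add(Mul(-1098, Mul(Rational(15, 7), Add(1, Rational(30, 7)))), -14) = Add(Mul(-1098, Mul(Rational(15, 7), Rational(37, 7))), -14) = Add(Mul(-1098, Rational(555, 49)), -14) = Add(Rational(-609390, 49), -14) = Rational(-610076, 49)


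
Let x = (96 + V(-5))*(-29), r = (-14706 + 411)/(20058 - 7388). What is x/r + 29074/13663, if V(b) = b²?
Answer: 121571867944/39062517 ≈ 3112.2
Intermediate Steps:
r = -2859/2534 (r = -14295/12670 = -14295*1/12670 = -2859/2534 ≈ -1.1283)
x = -3509 (x = (96 + (-5)²)*(-29) = (96 + 25)*(-29) = 121*(-29) = -3509)
x/r + 29074/13663 = -3509/(-2859/2534) + 29074/13663 = -3509*(-2534/2859) + 29074*(1/13663) = 8891806/2859 + 29074/13663 = 121571867944/39062517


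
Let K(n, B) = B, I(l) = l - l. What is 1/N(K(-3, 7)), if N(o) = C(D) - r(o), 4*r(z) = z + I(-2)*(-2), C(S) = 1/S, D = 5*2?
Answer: -20/33 ≈ -0.60606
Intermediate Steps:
I(l) = 0
D = 10
r(z) = z/4 (r(z) = (z + 0*(-2))/4 = (z + 0)/4 = z/4)
N(o) = ⅒ - o/4 (N(o) = 1/10 - o/4 = ⅒ - o/4)
1/N(K(-3, 7)) = 1/(⅒ - ¼*7) = 1/(⅒ - 7/4) = 1/(-33/20) = -20/33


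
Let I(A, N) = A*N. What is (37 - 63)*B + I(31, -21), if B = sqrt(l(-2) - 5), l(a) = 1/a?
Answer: -651 - 13*I*sqrt(22) ≈ -651.0 - 60.975*I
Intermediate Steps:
B = I*sqrt(22)/2 (B = sqrt(1/(-2) - 5) = sqrt(-1/2 - 5) = sqrt(-11/2) = I*sqrt(22)/2 ≈ 2.3452*I)
(37 - 63)*B + I(31, -21) = (37 - 63)*(I*sqrt(22)/2) + 31*(-21) = -13*I*sqrt(22) - 651 = -651 - 13*I*sqrt(22)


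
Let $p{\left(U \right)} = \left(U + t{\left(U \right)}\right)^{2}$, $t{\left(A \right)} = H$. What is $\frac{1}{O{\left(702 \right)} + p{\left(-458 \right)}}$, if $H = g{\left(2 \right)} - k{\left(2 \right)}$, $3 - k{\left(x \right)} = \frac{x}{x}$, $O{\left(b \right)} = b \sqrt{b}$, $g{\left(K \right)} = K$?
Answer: $\frac{52441}{10913746822} - \frac{1053 \sqrt{78}}{21827493644} \approx 4.379 \cdot 10^{-6}$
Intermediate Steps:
$O{\left(b \right)} = b^{\frac{3}{2}}$
$k{\left(x \right)} = 2$ ($k{\left(x \right)} = 3 - \frac{x}{x} = 3 - 1 = 2$)
$H = 0$ ($H = 2 - 2 = 0$)
$t{\left(A \right)} = 0$
$p{\left(U \right)} = U^{2}$ ($p{\left(U \right)} = \left(U + 0\right)^{2} = U^{2}$)
$\frac{1}{O{\left(702 \right)} + p{\left(-458 \right)}} = \frac{1}{702^{\frac{3}{2}} + \left(-458\right)^{2}} = \frac{1}{2106 \sqrt{78} + 209764} = \frac{1}{209764 + 2106 \sqrt{78}}$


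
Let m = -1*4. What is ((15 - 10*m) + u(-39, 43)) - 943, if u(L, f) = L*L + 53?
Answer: 686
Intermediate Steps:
u(L, f) = 53 + L² (u(L, f) = L² + 53 = 53 + L²)
m = -4
((15 - 10*m) + u(-39, 43)) - 943 = ((15 - 10*(-4)) + (53 + (-39)²)) - 943 = ((15 + 40) + (53 + 1521)) - 943 = (55 + 1574) - 943 = 1629 - 943 = 686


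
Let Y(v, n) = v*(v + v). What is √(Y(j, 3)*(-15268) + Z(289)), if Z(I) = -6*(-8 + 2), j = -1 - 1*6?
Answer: 2*I*√374057 ≈ 1223.2*I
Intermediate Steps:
j = -7 (j = -1 - 6 = -7)
Y(v, n) = 2*v² (Y(v, n) = v*(2*v) = 2*v²)
Z(I) = 36 (Z(I) = -6*(-6) = 36)
√(Y(j, 3)*(-15268) + Z(289)) = √((2*(-7)²)*(-15268) + 36) = √((2*49)*(-15268) + 36) = √(98*(-15268) + 36) = √(-1496264 + 36) = √(-1496228) = 2*I*√374057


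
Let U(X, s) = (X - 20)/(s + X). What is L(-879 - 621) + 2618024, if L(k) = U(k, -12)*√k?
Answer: 2618024 + 1900*I*√15/189 ≈ 2.618e+6 + 38.935*I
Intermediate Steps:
U(X, s) = (-20 + X)/(X + s)
L(k) = √k*(-20 + k)/(-12 + k) (L(k) = ((-20 + k)/(k - 12))*√k = ((-20 + k)/(-12 + k))*√k = √k*(-20 + k)/(-12 + k))
L(-879 - 621) + 2618024 = √(-879 - 621)*(-20 + (-879 - 621))/(-12 + (-879 - 621)) + 2618024 = √(-1500)*(-20 - 1500)/(-12 - 1500) + 2618024 = (10*I*√15)*(-1520)/(-1512) + 2618024 = (10*I*√15)*(-1/1512)*(-1520) + 2618024 = 1900*I*√15/189 + 2618024 = 2618024 + 1900*I*√15/189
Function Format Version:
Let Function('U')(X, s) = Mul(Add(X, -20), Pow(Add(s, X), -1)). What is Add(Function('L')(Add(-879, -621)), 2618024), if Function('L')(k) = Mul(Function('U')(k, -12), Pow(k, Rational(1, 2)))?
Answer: Add(2618024, Mul(Rational(1900, 189), I, Pow(15, Rational(1, 2)))) ≈ Add(2.6180e+6, Mul(38.935, I))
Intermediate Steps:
Function('U')(X, s) = Mul(Pow(Add(X, s), -1), Add(-20, X)) (Function('U')(X, s) = Mul(Add(-20, X), Pow(Add(X, s), -1)) = Mul(Pow(Add(X, s), -1), Add(-20, X)))
Function('L')(k) = Mul(Pow(k, Rational(1, 2)), Pow(Add(-12, k), -1), Add(-20, k)) (Function('L')(k) = Mul(Mul(Pow(Add(k, -12), -1), Add(-20, k)), Pow(k, Rational(1, 2))) = Mul(Mul(Pow(Add(-12, k), -1), Add(-20, k)), Pow(k, Rational(1, 2))) = Mul(Pow(k, Rational(1, 2)), Pow(Add(-12, k), -1), Add(-20, k)))
Add(Function('L')(Add(-879, -621)), 2618024) = Add(Mul(Pow(Add(-879, -621), Rational(1, 2)), Pow(Add(-12, Add(-879, -621)), -1), Add(-20, Add(-879, -621))), 2618024) = Add(Mul(Pow(-1500, Rational(1, 2)), Pow(Add(-12, -1500), -1), Add(-20, -1500)), 2618024) = Add(Mul(Mul(10, I, Pow(15, Rational(1, 2))), Pow(-1512, -1), -1520), 2618024) = Add(Mul(Mul(10, I, Pow(15, Rational(1, 2))), Rational(-1, 1512), -1520), 2618024) = Add(Mul(Rational(1900, 189), I, Pow(15, Rational(1, 2))), 2618024) = Add(2618024, Mul(Rational(1900, 189), I, Pow(15, Rational(1, 2))))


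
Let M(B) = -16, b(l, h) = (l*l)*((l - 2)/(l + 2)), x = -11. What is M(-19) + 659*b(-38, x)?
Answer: 9515816/9 ≈ 1.0573e+6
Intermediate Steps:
b(l, h) = l**2*(-2 + l)/(2 + l) (b(l, h) = l**2*((-2 + l)/(2 + l)) = l**2*(-2 + l)/(2 + l))
M(-19) + 659*b(-38, x) = -16 + 659*((-38)**2*(-2 - 38)/(2 - 38)) = -16 + 659*(1444*(-40)/(-36)) = -16 + 659*(1444*(-1/36)*(-40)) = -16 + 659*(14440/9) = -16 + 9515960/9 = 9515816/9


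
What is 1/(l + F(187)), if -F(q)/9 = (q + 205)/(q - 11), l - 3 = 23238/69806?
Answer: -69806/1166637 ≈ -0.059835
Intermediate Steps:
l = 116328/34903 (l = 3 + 23238/69806 = 3 + 23238*(1/69806) = 3 + 11619/34903 = 116328/34903 ≈ 3.3329)
F(q) = -9*(205 + q)/(-11 + q) (F(q) = -9*(q + 205)/(q - 11) = -9*(205 + q)/(-11 + q))
1/(l + F(187)) = 1/(116328/34903 + 9*(-205 - 1*187)/(-11 + 187)) = 1/(116328/34903 + 9*(-205 - 187)/176) = 1/(116328/34903 + 9*(1/176)*(-392)) = 1/(116328/34903 - 441/22) = 1/(-1166637/69806) = -69806/1166637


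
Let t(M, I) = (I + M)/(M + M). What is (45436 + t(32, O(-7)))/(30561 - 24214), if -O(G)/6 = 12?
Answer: 363483/50776 ≈ 7.1586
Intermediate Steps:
O(G) = -72 (O(G) = -6*12 = -72)
t(M, I) = (I + M)/(2*M) (t(M, I) = (I + M)/((2*M)) = (I + M)*(1/(2*M)) = (I + M)/(2*M))
(45436 + t(32, O(-7)))/(30561 - 24214) = (45436 + (½)*(-72 + 32)/32)/(30561 - 24214) = (45436 + (½)*(1/32)*(-40))/6347 = (45436 - 5/8)*(1/6347) = (363483/8)*(1/6347) = 363483/50776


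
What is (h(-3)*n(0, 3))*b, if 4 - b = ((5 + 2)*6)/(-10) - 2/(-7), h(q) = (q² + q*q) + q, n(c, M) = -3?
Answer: -2493/7 ≈ -356.14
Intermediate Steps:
h(q) = q + 2*q² (h(q) = (q² + q²) + q = 2*q² + q = q + 2*q²)
b = 277/35 (b = 4 - (((5 + 2)*6)/(-10) - 2/(-7)) = 4 - ((7*6)*(-⅒) - 2*(-⅐)) = 4 - (42*(-⅒) + 2/7) = 4 - (-21/5 + 2/7) = 4 - 1*(-137/35) = 4 + 137/35 = 277/35 ≈ 7.9143)
(h(-3)*n(0, 3))*b = (-3*(1 + 2*(-3))*(-3))*(277/35) = (-3*(1 - 6)*(-3))*(277/35) = (-3*(-5)*(-3))*(277/35) = (15*(-3))*(277/35) = -45*277/35 = -2493/7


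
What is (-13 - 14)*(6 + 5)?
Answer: -297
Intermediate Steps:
(-13 - 14)*(6 + 5) = -27*11 = -297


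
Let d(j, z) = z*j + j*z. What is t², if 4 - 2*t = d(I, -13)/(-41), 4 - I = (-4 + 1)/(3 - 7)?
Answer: 25281/26896 ≈ 0.93995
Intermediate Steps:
I = 13/4 (I = 4 - (-4 + 1)/(3 - 7) = 4 - (-3)/(-4) = 4 - (-3)*(-1)/4 = 4 - 1*¾ = 4 - ¾ = 13/4 ≈ 3.2500)
d(j, z) = 2*j*z (d(j, z) = j*z + j*z = 2*j*z)
t = 159/164 (t = 2 - 2*(13/4)*(-13)/(2*(-41)) = 2 - (-169)*(-1)/(4*41) = 2 - ½*169/82 = 2 - 169/164 = 159/164 ≈ 0.96951)
t² = (159/164)² = 25281/26896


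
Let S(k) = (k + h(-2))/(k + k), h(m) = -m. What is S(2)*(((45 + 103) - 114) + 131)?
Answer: 165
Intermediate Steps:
S(k) = (2 + k)/(2*k) (S(k) = (k - 1*(-2))/(k + k) = (k + 2)/((2*k)) = (2 + k)*(1/(2*k)) = (2 + k)/(2*k))
S(2)*(((45 + 103) - 114) + 131) = ((½)*(2 + 2)/2)*(((45 + 103) - 114) + 131) = ((½)*(½)*4)*((148 - 114) + 131) = 1*(34 + 131) = 1*165 = 165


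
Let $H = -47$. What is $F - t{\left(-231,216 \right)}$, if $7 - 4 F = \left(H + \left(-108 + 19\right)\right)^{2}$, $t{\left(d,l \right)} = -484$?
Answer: $- \frac{16553}{4} \approx -4138.3$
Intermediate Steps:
$F = - \frac{18489}{4}$ ($F = \frac{7}{4} - \frac{\left(-47 + \left(-108 + 19\right)\right)^{2}}{4} = \frac{7}{4} - \frac{\left(-47 - 89\right)^{2}}{4} = \frac{7}{4} - \frac{\left(-136\right)^{2}}{4} = \frac{7}{4} - 4624 = - \frac{18489}{4} \approx -4622.3$)
$F - t{\left(-231,216 \right)} = - \frac{18489}{4} - -484 = - \frac{18489}{4} + 484 = - \frac{16553}{4}$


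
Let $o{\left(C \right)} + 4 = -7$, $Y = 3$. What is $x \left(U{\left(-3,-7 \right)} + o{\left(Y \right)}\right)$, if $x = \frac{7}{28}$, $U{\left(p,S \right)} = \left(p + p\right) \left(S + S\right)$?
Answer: $\frac{73}{4} \approx 18.25$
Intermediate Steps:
$U{\left(p,S \right)} = 4 S p$ ($U{\left(p,S \right)} = 2 p 2 S = 4 S p$)
$x = \frac{1}{4}$ ($x = 7 \cdot \frac{1}{28} = \frac{1}{4} \approx 0.25$)
$o{\left(C \right)} = -11$ ($o{\left(C \right)} = -4 - 7 = -11$)
$x \left(U{\left(-3,-7 \right)} + o{\left(Y \right)}\right) = \frac{4 \left(-7\right) \left(-3\right) - 11}{4} = \frac{84 - 11}{4} = \frac{1}{4} \cdot 73 = \frac{73}{4}$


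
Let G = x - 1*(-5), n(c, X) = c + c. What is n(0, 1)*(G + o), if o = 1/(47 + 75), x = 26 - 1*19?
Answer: 0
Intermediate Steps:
x = 7 (x = 26 - 19 = 7)
n(c, X) = 2*c
o = 1/122 ≈ 0.0081967
G = 12 (G = 7 - 1*(-5) = 7 + 5 = 12)
n(0, 1)*(G + o) = (2*0)*(12 + 1/122) = 0*(1465/122) = 0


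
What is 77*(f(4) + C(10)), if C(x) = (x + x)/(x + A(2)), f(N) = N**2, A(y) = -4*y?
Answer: 2002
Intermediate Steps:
C(x) = 2*x/(-8 + x) (C(x) = (x + x)/(x - 4*2) = (2*x)/(x - 8) = (2*x)/(-8 + x) = 2*x/(-8 + x))
77*(f(4) + C(10)) = 77*(4**2 + 2*10/(-8 + 10)) = 77*(16 + 2*10/2) = 77*(16 + 2*10*(1/2)) = 77*(16 + 10) = 77*26 = 2002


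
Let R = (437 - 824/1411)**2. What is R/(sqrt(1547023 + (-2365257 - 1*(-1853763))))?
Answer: 379188703089*sqrt(1035529)/2061656432209 ≈ 187.16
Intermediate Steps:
R = 379188703089/1990921 (R = (437 - 824*1/1411)**2 = (437 - 824/1411)**2 = (615783/1411)**2 = 379188703089/1990921 ≈ 1.9046e+5)
R/(sqrt(1547023 + (-2365257 - 1*(-1853763)))) = 379188703089/(1990921*(sqrt(1547023 + (-2365257 - 1*(-1853763))))) = 379188703089/(1990921*(sqrt(1547023 + (-2365257 + 1853763)))) = 379188703089/(1990921*(sqrt(1547023 - 511494))) = 379188703089/(1990921*(sqrt(1035529))) = 379188703089*(sqrt(1035529)/1035529)/1990921 = 379188703089*sqrt(1035529)/2061656432209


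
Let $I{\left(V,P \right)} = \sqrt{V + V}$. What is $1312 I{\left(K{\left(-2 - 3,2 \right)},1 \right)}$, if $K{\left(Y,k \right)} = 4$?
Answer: $2624 \sqrt{2} \approx 3710.9$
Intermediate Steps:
$I{\left(V,P \right)} = \sqrt{2} \sqrt{V}$ ($I{\left(V,P \right)} = \sqrt{2 V} = \sqrt{2} \sqrt{V}$)
$1312 I{\left(K{\left(-2 - 3,2 \right)},1 \right)} = 1312 \sqrt{2} \sqrt{4} = 1312 \sqrt{2} \cdot 2 = 1312 \cdot 2 \sqrt{2} = 2624 \sqrt{2}$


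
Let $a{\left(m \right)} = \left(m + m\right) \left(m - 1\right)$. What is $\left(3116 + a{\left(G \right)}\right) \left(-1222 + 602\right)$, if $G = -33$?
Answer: $-3323200$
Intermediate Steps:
$a{\left(m \right)} = 2 m \left(-1 + m\right)$
$\left(3116 + a{\left(G \right)}\right) \left(-1222 + 602\right) = \left(3116 + 2 \left(-33\right) \left(-1 - 33\right)\right) \left(-1222 + 602\right) = \left(3116 + 2 \left(-33\right) \left(-34\right)\right) \left(-620\right) = \left(3116 + 2244\right) \left(-620\right) = 5360 \left(-620\right) = -3323200$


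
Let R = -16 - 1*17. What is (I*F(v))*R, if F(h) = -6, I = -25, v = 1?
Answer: -4950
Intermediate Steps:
R = -33 (R = -16 - 17 = -33)
(I*F(v))*R = -25*(-6)*(-33) = 150*(-33) = -4950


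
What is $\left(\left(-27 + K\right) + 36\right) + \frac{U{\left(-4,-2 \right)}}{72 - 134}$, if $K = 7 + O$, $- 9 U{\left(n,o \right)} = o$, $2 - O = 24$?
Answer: $- \frac{1675}{279} \approx -6.0036$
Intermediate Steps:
$O = -22$ ($O = 2 - 24 = -22$)
$U{\left(n,o \right)} = - \frac{o}{9}$
$K = -15$ ($K = 7 - 22 = -15$)
$\left(\left(-27 + K\right) + 36\right) + \frac{U{\left(-4,-2 \right)}}{72 - 134} = \left(\left(-27 - 15\right) + 36\right) + \frac{\left(- \frac{1}{9}\right) \left(-2\right)}{72 - 134} = \left(-42 + 36\right) + \frac{1}{-62} \cdot \frac{2}{9} = -6 - \frac{1}{279} = - \frac{1675}{279}$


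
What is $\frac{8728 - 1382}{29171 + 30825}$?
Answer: $\frac{3673}{29998} \approx 0.12244$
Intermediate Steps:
$\frac{8728 - 1382}{29171 + 30825} = \frac{7346}{59996} = 7346 \cdot \frac{1}{59996} = \frac{3673}{29998}$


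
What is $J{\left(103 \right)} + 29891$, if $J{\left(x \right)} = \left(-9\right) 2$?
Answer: $29873$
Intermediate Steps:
$J{\left(x \right)} = -18$
$J{\left(103 \right)} + 29891 = -18 + 29891 = 29873$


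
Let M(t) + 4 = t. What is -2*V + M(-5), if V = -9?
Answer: 9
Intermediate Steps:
M(t) = -4 + t
-2*V + M(-5) = -2*(-9) + (-4 - 5) = 18 - 9 = 9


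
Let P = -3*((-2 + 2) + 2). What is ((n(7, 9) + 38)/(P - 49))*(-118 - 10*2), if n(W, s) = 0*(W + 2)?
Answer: 5244/55 ≈ 95.345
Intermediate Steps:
n(W, s) = 0 (n(W, s) = 0*(2 + W) = 0)
P = -6 (P = -3*(0 + 2) = -3*2 = -6)
((n(7, 9) + 38)/(P - 49))*(-118 - 10*2) = ((0 + 38)/(-6 - 49))*(-118 - 10*2) = (38/(-55))*(-118 - 20) = (38*(-1/55))*(-138) = -38/55*(-138) = 5244/55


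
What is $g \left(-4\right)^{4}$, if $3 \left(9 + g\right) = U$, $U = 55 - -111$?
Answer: $\frac{35584}{3} \approx 11861.0$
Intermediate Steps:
$U = 166$ ($U = 55 + 111 = 166$)
$g = \frac{139}{3}$ ($g = -9 + \frac{1}{3} \cdot 166 = -9 + \frac{166}{3} = \frac{139}{3} \approx 46.333$)
$g \left(-4\right)^{4} = \frac{139 \left(-4\right)^{4}}{3} = \frac{139}{3} \cdot 256 = \frac{35584}{3}$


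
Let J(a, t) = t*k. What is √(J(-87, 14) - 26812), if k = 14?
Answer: 2*I*√6654 ≈ 163.14*I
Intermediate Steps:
J(a, t) = 14*t (J(a, t) = t*14 = 14*t)
√(J(-87, 14) - 26812) = √(14*14 - 26812) = √(196 - 26812) = √(-26616) = 2*I*√6654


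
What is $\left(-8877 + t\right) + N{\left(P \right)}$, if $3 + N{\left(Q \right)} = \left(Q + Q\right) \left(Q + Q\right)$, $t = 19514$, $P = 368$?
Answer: $552330$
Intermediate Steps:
$N{\left(Q \right)} = -3 + 4 Q^{2}$ ($N{\left(Q \right)} = -3 + \left(Q + Q\right) \left(Q + Q\right) = -3 + 2 Q 2 Q = -3 + 4 Q^{2}$)
$\left(-8877 + t\right) + N{\left(P \right)} = \left(-8877 + 19514\right) - \left(3 - 4 \cdot 368^{2}\right) = 10637 + \left(-3 + 4 \cdot 135424\right) = 10637 + \left(-3 + 541696\right) = 10637 + 541693 = 552330$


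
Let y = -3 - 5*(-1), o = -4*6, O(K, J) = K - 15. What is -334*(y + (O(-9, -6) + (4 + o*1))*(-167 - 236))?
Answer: -5923156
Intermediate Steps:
O(K, J) = -15 + K
o = -24
y = 2 (y = -3 + 5 = 2)
-334*(y + (O(-9, -6) + (4 + o*1))*(-167 - 236)) = -334*(2 + ((-15 - 9) + (4 - 24*1))*(-167 - 236)) = -334*(2 + (-24 + (4 - 24))*(-403)) = -334*(2 + (-24 - 20)*(-403)) = -334*(2 - 44*(-403)) = -334*(2 + 17732) = -334*17734 = -5923156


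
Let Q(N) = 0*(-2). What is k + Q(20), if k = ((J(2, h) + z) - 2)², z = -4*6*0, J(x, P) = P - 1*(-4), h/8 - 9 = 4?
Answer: 11236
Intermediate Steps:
h = 104 (h = 72 + 8*4 = 72 + 32 = 104)
J(x, P) = 4 + P (J(x, P) = P + 4 = 4 + P)
z = 0 (z = -24*0 = 0)
Q(N) = 0
k = 11236 (k = (((4 + 104) + 0) - 2)² = ((108 + 0) - 2)² = (108 - 2)² = 106² = 11236)
k + Q(20) = 11236 + 0 = 11236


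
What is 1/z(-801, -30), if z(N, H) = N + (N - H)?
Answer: -1/1572 ≈ -0.00063613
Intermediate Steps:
z(N, H) = -H + 2*N
1/z(-801, -30) = 1/(-1*(-30) + 2*(-801)) = 1/(30 - 1602) = 1/(-1572) = -1/1572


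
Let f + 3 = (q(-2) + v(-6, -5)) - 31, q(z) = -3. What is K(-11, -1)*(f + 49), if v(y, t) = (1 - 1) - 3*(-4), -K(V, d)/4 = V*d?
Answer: -1056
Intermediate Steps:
K(V, d) = -4*V*d
v(y, t) = 12 (v(y, t) = 0 + 12 = 12)
f = -25 (f = -3 + ((-3 + 12) - 31) = -3 + (9 - 31) = -3 - 22 = -25)
K(-11, -1)*(f + 49) = (-4*(-11)*(-1))*(-25 + 49) = -44*24 = -1056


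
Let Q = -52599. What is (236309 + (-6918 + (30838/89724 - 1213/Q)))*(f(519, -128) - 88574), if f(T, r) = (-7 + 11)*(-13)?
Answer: -2665151067659528465/131094241 ≈ -2.0330e+10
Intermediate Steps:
f(T, r) = -52 (f(T, r) = 4*(-13) = -52)
(236309 + (-6918 + (30838/89724 - 1213/Q)))*(f(519, -128) - 88574) = (236309 + (-6918 + (30838/89724 - 1213/(-52599))))*(-52 - 88574) = (236309 + (-6918 + (30838*(1/89724) - 1213*(-1/52599))))*(-88626) = (236309 + (-6918 + (15419/44862 + 1213/52599)))*(-88626) = (236309 + (-6918 + 288480529/786565446))*(-88626) = (236309 - 5441171274899/786565446)*(-88626) = (180431322703915/786565446)*(-88626) = -2665151067659528465/131094241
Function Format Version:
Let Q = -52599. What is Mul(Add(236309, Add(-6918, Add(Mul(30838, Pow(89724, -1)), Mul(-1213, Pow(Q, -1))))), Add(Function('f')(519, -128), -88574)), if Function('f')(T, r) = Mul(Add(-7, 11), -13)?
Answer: Rational(-2665151067659528465, 131094241) ≈ -2.0330e+10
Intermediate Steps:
Function('f')(T, r) = -52 (Function('f')(T, r) = Mul(4, -13) = -52)
Mul(Add(236309, Add(-6918, Add(Mul(30838, Pow(89724, -1)), Mul(-1213, Pow(Q, -1))))), Add(Function('f')(519, -128), -88574)) = Mul(Add(236309, Add(-6918, Add(Mul(30838, Pow(89724, -1)), Mul(-1213, Pow(-52599, -1))))), Add(-52, -88574)) = Mul(Add(236309, Add(-6918, Add(Mul(30838, Rational(1, 89724)), Mul(-1213, Rational(-1, 52599))))), -88626) = Mul(Add(236309, Add(-6918, Add(Rational(15419, 44862), Rational(1213, 52599)))), -88626) = Mul(Add(236309, Add(-6918, Rational(288480529, 786565446))), -88626) = Mul(Add(236309, Rational(-5441171274899, 786565446)), -88626) = Mul(Rational(180431322703915, 786565446), -88626) = Rational(-2665151067659528465, 131094241)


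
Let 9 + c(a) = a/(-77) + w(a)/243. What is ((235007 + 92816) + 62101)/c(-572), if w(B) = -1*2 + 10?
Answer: -663260724/2617 ≈ -2.5344e+5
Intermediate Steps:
w(B) = 8 (w(B) = -2 + 10 = 8)
c(a) = -2179/243 - a/77 (c(a) = -9 + (a/(-77) + 8/243) = -9 + (a*(-1/77) + 8*(1/243)) = -9 + (-a/77 + 8/243) = -9 + (8/243 - a/77) = -2179/243 - a/77)
((235007 + 92816) + 62101)/c(-572) = ((235007 + 92816) + 62101)/(-2179/243 - 1/77*(-572)) = (327823 + 62101)/(-2179/243 + 52/7) = 389924/(-2617/1701) = 389924*(-1701/2617) = -663260724/2617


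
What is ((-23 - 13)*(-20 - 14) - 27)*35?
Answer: 41895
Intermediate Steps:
((-23 - 13)*(-20 - 14) - 27)*35 = (-36*(-34) - 27)*35 = (1224 - 27)*35 = 1197*35 = 41895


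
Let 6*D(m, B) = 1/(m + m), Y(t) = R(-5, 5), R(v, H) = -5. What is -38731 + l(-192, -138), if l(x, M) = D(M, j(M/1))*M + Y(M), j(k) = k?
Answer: -464831/12 ≈ -38736.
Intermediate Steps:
Y(t) = -5
D(m, B) = 1/(12*m) (D(m, B) = 1/(6*(m + m)) = 1/(6*((2*m))) = (1/(2*m))/6 = 1/(12*m))
l(x, M) = -59/12 (l(x, M) = (1/(12*M))*M - 5 = 1/12 - 5 = -59/12)
-38731 + l(-192, -138) = -38731 - 59/12 = -464831/12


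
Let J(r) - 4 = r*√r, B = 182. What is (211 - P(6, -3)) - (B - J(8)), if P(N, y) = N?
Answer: 27 + 16*√2 ≈ 49.627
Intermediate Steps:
J(r) = 4 + r^(3/2) (J(r) = 4 + r*√r = 4 + r^(3/2))
(211 - P(6, -3)) - (B - J(8)) = (211 - 1*6) - (182 - (4 + 8^(3/2))) = (211 - 6) - (182 - (4 + 16*√2)) = 205 - (182 + (-4 - 16*√2)) = 205 - (178 - 16*√2) = 205 + (-178 + 16*√2) = 27 + 16*√2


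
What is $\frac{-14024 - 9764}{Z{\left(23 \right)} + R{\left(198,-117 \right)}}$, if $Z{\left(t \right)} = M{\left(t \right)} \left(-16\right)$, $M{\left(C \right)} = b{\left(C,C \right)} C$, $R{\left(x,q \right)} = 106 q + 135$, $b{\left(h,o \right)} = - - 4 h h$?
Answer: $\frac{23788}{790955} \approx 0.030075$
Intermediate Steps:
$b{\left(h,o \right)} = 4 h^{2}$ ($b{\left(h,o \right)} = - \left(-4\right) h^{2} = 4 h^{2}$)
$R{\left(x,q \right)} = 135 + 106 q$
$M{\left(C \right)} = 4 C^{3}$ ($M{\left(C \right)} = 4 C^{2} C = 4 C^{3}$)
$Z{\left(t \right)} = - 64 t^{3}$ ($Z{\left(t \right)} = 4 t^{3} \left(-16\right) = - 64 t^{3}$)
$\frac{-14024 - 9764}{Z{\left(23 \right)} + R{\left(198,-117 \right)}} = \frac{-14024 - 9764}{- 64 \cdot 23^{3} + \left(135 + 106 \left(-117\right)\right)} = - \frac{23788}{\left(-64\right) 12167 + \left(135 - 12402\right)} = - \frac{23788}{-778688 - 12267} = - \frac{23788}{-790955} = \left(-23788\right) \left(- \frac{1}{790955}\right) = \frac{23788}{790955}$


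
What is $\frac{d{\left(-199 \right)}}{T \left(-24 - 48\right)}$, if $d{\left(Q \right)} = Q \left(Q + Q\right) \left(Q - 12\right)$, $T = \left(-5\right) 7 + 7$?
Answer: $- \frac{8355811}{1008} \approx -8289.5$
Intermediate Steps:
$T = -28$ ($T = -35 + 7 = -28$)
$d{\left(Q \right)} = 2 Q^{2} \left(-12 + Q\right)$ ($d{\left(Q \right)} = Q 2 Q \left(-12 + Q\right) = 2 Q^{2} \left(-12 + Q\right)$)
$\frac{d{\left(-199 \right)}}{T \left(-24 - 48\right)} = \frac{2 \left(-199\right)^{2} \left(-12 - 199\right)}{\left(-28\right) \left(-24 - 48\right)} = \frac{2 \cdot 39601 \left(-211\right)}{\left(-28\right) \left(-24 - 48\right)} = - \frac{16711622}{\left(-28\right) \left(-24 - 48\right)} = - \frac{16711622}{\left(-28\right) \left(-72\right)} = - \frac{16711622}{2016} = \left(-16711622\right) \frac{1}{2016} = - \frac{8355811}{1008}$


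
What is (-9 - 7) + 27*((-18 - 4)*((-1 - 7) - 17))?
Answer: 14834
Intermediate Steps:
(-9 - 7) + 27*((-18 - 4)*((-1 - 7) - 17)) = -16 + 27*(-22*(-8 - 17)) = -16 + 27*(-22*(-25)) = -16 + 27*550 = -16 + 14850 = 14834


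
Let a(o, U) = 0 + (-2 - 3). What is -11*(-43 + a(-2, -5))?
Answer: 528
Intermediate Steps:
a(o, U) = -5 (a(o, U) = 0 - 5 = -5)
-11*(-43 + a(-2, -5)) = -11*(-43 - 5) = -11*(-48) = 528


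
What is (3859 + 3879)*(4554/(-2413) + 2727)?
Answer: 50882743386/2413 ≈ 2.1087e+7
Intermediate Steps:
(3859 + 3879)*(4554/(-2413) + 2727) = 7738*(4554*(-1/2413) + 2727) = 7738*(-4554/2413 + 2727) = 7738*(6575697/2413) = 50882743386/2413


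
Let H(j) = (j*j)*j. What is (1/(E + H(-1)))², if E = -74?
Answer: 1/5625 ≈ 0.00017778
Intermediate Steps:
H(j) = j³ (H(j) = j²*j = j³)
(1/(E + H(-1)))² = (1/(-74 + (-1)³))² = (1/(-74 - 1))² = (1/(-75))² = (-1/75)² = 1/5625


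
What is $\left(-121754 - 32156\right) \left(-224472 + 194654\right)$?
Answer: $4589288380$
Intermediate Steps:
$\left(-121754 - 32156\right) \left(-224472 + 194654\right) = \left(-153910\right) \left(-29818\right) = 4589288380$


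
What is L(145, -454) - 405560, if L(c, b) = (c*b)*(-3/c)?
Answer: -404198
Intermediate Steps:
L(c, b) = -3*b (L(c, b) = (b*c)*(-3/c) = -3*b)
L(145, -454) - 405560 = -3*(-454) - 405560 = 1362 - 405560 = -404198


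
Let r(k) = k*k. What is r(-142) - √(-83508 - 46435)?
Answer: 20164 - I*√129943 ≈ 20164.0 - 360.48*I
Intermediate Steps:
r(k) = k²
r(-142) - √(-83508 - 46435) = (-142)² - √(-83508 - 46435) = 20164 - √(-129943) = 20164 - I*√129943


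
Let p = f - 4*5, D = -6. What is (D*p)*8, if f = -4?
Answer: 1152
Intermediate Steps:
p = -24 (p = -4 - 4*5 = -4 - 20 = -24)
(D*p)*8 = -6*(-24)*8 = 144*8 = 1152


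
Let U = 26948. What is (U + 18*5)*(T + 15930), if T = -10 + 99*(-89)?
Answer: 192213142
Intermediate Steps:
T = -8821 (T = -10 - 8811 = -8821)
(U + 18*5)*(T + 15930) = (26948 + 18*5)*(-8821 + 15930) = (26948 + 90)*7109 = 27038*7109 = 192213142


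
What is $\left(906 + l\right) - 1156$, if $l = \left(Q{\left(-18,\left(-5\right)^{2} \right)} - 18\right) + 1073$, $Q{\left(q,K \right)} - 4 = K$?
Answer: $834$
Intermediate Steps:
$Q{\left(q,K \right)} = 4 + K$
$l = 1084$ ($l = \left(\left(4 + \left(-5\right)^{2}\right) - 18\right) + 1073 = \left(\left(4 + 25\right) - 18\right) + 1073 = \left(29 - 18\right) + 1073 = 11 + 1073 = 1084$)
$\left(906 + l\right) - 1156 = \left(906 + 1084\right) - 1156 = 1990 - 1156 = 834$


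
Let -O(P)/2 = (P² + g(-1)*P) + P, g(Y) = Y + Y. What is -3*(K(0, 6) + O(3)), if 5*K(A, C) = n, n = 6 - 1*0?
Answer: 162/5 ≈ 32.400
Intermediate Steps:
n = 6 (n = 6 + 0 = 6)
g(Y) = 2*Y
O(P) = -2*P² + 2*P (O(P) = -2*((P² + (2*(-1))*P) + P) = -2*((P² - 2*P) + P) = -2*(P² - P) = -2*P² + 2*P)
K(A, C) = 6/5 (K(A, C) = (⅕)*6 = 6/5)
-3*(K(0, 6) + O(3)) = -3*(6/5 + 2*3*(1 - 1*3)) = -3*(6/5 + 2*3*(1 - 3)) = -3*(6/5 + 2*3*(-2)) = -3*(6/5 - 12) = -3*(-54/5) = 162/5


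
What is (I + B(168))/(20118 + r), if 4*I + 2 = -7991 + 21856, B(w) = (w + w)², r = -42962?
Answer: -465447/91376 ≈ -5.0938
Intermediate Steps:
B(w) = 4*w² (B(w) = (2*w)² = 4*w²)
I = 13863/4 (I = -½ + (-7991 + 21856)/4 = -½ + (¼)*13865 = -½ + 13865/4 = 13863/4 ≈ 3465.8)
(I + B(168))/(20118 + r) = (13863/4 + 4*168²)/(20118 - 42962) = (13863/4 + 4*28224)/(-22844) = (13863/4 + 112896)*(-1/22844) = (465447/4)*(-1/22844) = -465447/91376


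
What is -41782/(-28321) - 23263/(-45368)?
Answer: 2554397199/1284867128 ≈ 1.9881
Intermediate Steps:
-41782/(-28321) - 23263/(-45368) = -41782*(-1/28321) - 23263*(-1/45368) = 41782/28321 + 23263/45368 = 2554397199/1284867128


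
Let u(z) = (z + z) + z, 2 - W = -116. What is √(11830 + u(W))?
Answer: 2*√3046 ≈ 110.38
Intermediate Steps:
W = 118 (W = 2 - 1*(-116) = 2 + 116 = 118)
u(z) = 3*z (u(z) = 2*z + z = 3*z)
√(11830 + u(W)) = √(11830 + 3*118) = √(11830 + 354) = √12184 = 2*√3046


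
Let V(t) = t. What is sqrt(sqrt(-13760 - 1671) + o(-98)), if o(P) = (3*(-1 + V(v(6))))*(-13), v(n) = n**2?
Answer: sqrt(-1365 + I*sqrt(15431)) ≈ 1.6794 + 36.984*I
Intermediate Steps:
o(P) = -1365 (o(P) = (3*(-1 + 6**2))*(-13) = (3*(-1 + 36))*(-13) = (3*35)*(-13) = 105*(-13) = -1365)
sqrt(sqrt(-13760 - 1671) + o(-98)) = sqrt(sqrt(-13760 - 1671) - 1365) = sqrt(sqrt(-15431) - 1365) = sqrt(I*sqrt(15431) - 1365) = sqrt(-1365 + I*sqrt(15431))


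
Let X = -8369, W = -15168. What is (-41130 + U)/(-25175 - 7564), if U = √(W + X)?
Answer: 13710/10913 - I*√23537/32739 ≈ 1.2563 - 0.0046861*I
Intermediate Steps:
U = I*√23537 (U = √(-15168 - 8369) = √(-23537) = I*√23537 ≈ 153.42*I)
(-41130 + U)/(-25175 - 7564) = (-41130 + I*√23537)/(-25175 - 7564) = (-41130 + I*√23537)/(-32739) = (-41130 + I*√23537)*(-1/32739) = 13710/10913 - I*√23537/32739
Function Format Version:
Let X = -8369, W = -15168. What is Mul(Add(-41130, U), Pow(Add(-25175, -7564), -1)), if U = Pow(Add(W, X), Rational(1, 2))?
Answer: Add(Rational(13710, 10913), Mul(Rational(-1, 32739), I, Pow(23537, Rational(1, 2)))) ≈ Add(1.2563, Mul(-0.0046861, I))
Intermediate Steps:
U = Mul(I, Pow(23537, Rational(1, 2))) (U = Pow(Add(-15168, -8369), Rational(1, 2)) = Pow(-23537, Rational(1, 2)) = Mul(I, Pow(23537, Rational(1, 2))) ≈ Mul(153.42, I))
Mul(Add(-41130, U), Pow(Add(-25175, -7564), -1)) = Mul(Add(-41130, Mul(I, Pow(23537, Rational(1, 2)))), Pow(Add(-25175, -7564), -1)) = Mul(Add(-41130, Mul(I, Pow(23537, Rational(1, 2)))), Pow(-32739, -1)) = Mul(Add(-41130, Mul(I, Pow(23537, Rational(1, 2)))), Rational(-1, 32739)) = Add(Rational(13710, 10913), Mul(Rational(-1, 32739), I, Pow(23537, Rational(1, 2))))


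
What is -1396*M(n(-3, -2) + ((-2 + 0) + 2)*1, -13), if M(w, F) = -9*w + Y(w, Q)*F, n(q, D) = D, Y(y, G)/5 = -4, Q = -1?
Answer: -388088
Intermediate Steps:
Y(y, G) = -20 (Y(y, G) = 5*(-4) = -20)
M(w, F) = -20*F - 9*w (M(w, F) = -9*w - 20*F = -20*F - 9*w)
-1396*M(n(-3, -2) + ((-2 + 0) + 2)*1, -13) = -1396*(-20*(-13) - 9*(-2 + ((-2 + 0) + 2)*1)) = -1396*(260 - 9*(-2 + (-2 + 2)*1)) = -1396*(260 - 9*(-2 + 0*1)) = -1396*(260 - 9*(-2 + 0)) = -1396*(260 - 9*(-2)) = -1396*(260 + 18) = -1396*278 = -388088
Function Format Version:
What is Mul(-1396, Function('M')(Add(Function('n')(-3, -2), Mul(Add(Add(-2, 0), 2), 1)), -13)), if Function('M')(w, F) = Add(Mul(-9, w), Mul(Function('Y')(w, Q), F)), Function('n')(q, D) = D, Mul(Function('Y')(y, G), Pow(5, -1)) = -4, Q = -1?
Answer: -388088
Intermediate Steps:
Function('Y')(y, G) = -20 (Function('Y')(y, G) = Mul(5, -4) = -20)
Function('M')(w, F) = Add(Mul(-20, F), Mul(-9, w)) (Function('M')(w, F) = Add(Mul(-9, w), Mul(-20, F)) = Add(Mul(-20, F), Mul(-9, w)))
Mul(-1396, Function('M')(Add(Function('n')(-3, -2), Mul(Add(Add(-2, 0), 2), 1)), -13)) = Mul(-1396, Add(Mul(-20, -13), Mul(-9, Add(-2, Mul(Add(Add(-2, 0), 2), 1))))) = Mul(-1396, Add(260, Mul(-9, Add(-2, Mul(Add(-2, 2), 1))))) = Mul(-1396, Add(260, Mul(-9, Add(-2, Mul(0, 1))))) = Mul(-1396, Add(260, Mul(-9, Add(-2, 0)))) = Mul(-1396, Add(260, Mul(-9, -2))) = Mul(-1396, Add(260, 18)) = Mul(-1396, 278) = -388088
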